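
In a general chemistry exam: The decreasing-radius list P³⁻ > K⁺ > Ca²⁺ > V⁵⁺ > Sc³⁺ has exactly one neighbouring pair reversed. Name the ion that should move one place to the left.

The pair V⁵⁺, Sc³⁺ is the wrong way round — both have 18 electrons but Z(V)=23 > Z(Sc)=21, so V⁵⁺ should be the smaller of the two. All other adjacent pairs agree with periodic trends, so Sc³⁺ is the misplaced ion.

Sc³⁺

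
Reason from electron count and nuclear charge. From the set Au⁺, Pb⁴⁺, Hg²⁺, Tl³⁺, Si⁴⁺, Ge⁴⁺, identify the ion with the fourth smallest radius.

Tl³⁺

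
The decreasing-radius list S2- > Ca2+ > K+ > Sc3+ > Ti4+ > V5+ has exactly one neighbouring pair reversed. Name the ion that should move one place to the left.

Compare adjacent ions: Ca2+ and K+ share 18 electrons; the higher nuclear charge on Ca (Z=20) contracts it more, so Ca2+ < K+ — yet in this decreasing list Ca2+ sits before K+. Nothing else is reversed, so K+ should move one place to the left.

K+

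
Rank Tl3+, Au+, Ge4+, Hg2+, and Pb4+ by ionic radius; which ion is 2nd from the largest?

Hg2+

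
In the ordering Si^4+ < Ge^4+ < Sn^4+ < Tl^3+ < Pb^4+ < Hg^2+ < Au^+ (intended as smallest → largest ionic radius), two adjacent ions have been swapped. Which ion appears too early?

The pair Tl^3+, Pb^4+ is the wrong way round — Pb^4+ and Tl^3+ share 78 electrons; the higher nuclear charge on Pb (Z=82) contracts it more, so Pb^4+ < Tl^3+. All other adjacent pairs agree with periodic trends, so Tl^3+ is the misplaced ion.

Tl^3+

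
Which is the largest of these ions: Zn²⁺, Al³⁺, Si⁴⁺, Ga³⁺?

Zn²⁺

Tabulating Z and e⁻: Si⁴⁺: 10 e⁻, Z=14, Al³⁺: 10 e⁻, Z=13, Ga³⁺: 28 e⁻, Z=31, Zn²⁺: 28 e⁻, Z=30. Si⁴⁺ < Al³⁺ (isoelectronic, higher Z=14 is smaller); Al³⁺ < Ga³⁺ (same group, 1 shell fewer); Ga³⁺ < Zn²⁺ (isoelectronic, higher Z=31 is smaller).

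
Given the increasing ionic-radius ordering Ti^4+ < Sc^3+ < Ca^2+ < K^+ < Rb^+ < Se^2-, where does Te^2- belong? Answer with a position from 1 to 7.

7

Electron counts and nuclear charges: Ti^4+: 18 e⁻, Z=22, Sc^3+: 18 e⁻, Z=21, Ca^2+: 18 e⁻, Z=20, K^+: 18 e⁻, Z=19, Rb^+: 36 e⁻, Z=37, Se^2-: 36 e⁻, Z=34, Te^2-: 54 e⁻, Z=52. Ti^4+ < Sc^3+ (both 18 e⁻, Z=22>21); Sc^3+ < Ca^2+ (isoelectronic, higher Z=21 is smaller); Ca^2+ < K^+ (both 18 e⁻, Z=20>19); K^+ < Rb^+ (same group, period 4 vs 5); Rb^+ < Se^2- (both 36 e⁻, Z=37>34); Se^2- < Te^2- (same group, period 4 vs 5).
With Te^2- included the full order is Ti^4+ < Sc^3+ < Ca^2+ < K^+ < Rb^+ < Se^2- < Te^2-, so it takes position 7.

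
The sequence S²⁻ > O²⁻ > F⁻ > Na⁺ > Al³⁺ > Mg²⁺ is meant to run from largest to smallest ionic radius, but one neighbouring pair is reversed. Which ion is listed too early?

The pair Al³⁺, Mg²⁺ is the wrong way round — both have 10 electrons but Z(Al)=13 > Z(Mg)=12, so Al³⁺ should be the smaller of the two. All other adjacent pairs agree with periodic trends, so Al³⁺ is the misplaced ion.

Al³⁺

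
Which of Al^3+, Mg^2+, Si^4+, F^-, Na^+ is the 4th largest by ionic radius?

Al^3+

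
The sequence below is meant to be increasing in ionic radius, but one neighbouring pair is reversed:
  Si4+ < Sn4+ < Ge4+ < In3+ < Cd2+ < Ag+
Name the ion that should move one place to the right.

Sn4+

Check each adjacent pair. Sn4+ and Ge4+ are reversed: both in group 14 with the same charge; Ge4+ (period 4) has the smaller radius. No other neighbouring pair contradicts the periodic trends, so Sn4+ is the ion listed too early.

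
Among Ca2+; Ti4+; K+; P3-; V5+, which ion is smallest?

All of these have 18 electrons (isoelectronic). With the same electron cloud, the ion with the most protons pulls it in tightest. Nuclear charges: V5+ (Z=23), Ti4+ (Z=22), Ca2+ (Z=20), K+ (Z=19), P3- (Z=15). Highest Z is smallest.

V5+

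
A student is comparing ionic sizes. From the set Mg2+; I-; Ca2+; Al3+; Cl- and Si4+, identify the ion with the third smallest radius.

Mg2+

Si4+: 10 e⁻, Z=14, Al3+: 10 e⁻, Z=13, Mg2+: 10 e⁻, Z=12, Ca2+: 18 e⁻, Z=20, Cl-: 18 e⁻, Z=17, I-: 54 e⁻, Z=53. Si4+ < Al3+ (isoelectronic, higher Z=14 is smaller); Al3+ < Mg2+ (isoelectronic, higher Z=13 is smaller); Mg2+ < Ca2+ (same group, period 3 vs 4); Ca2+ < Cl- (both 18 e⁻, Z=20>17); Cl- < I- (same group, 2 shells fewer).
So the order is Si4+ < Al3+ < Mg2+ < Ca2+ < Cl- < I-; the 3rd-smallest ion is Mg2+.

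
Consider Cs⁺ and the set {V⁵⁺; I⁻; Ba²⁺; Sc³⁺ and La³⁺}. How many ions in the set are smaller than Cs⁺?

4

V⁵⁺ (Z=23, 18 e⁻), Sc³⁺ (Z=21, 18 e⁻), La³⁺ (Z=57, 54 e⁻), Ba²⁺ (Z=56, 54 e⁻), Cs⁺ (Z=55, 54 e⁻), I⁻ (Z=53, 54 e⁻). V⁵⁺ < Sc³⁺ (both 18 e⁻, Z=23>21); Sc³⁺ < La³⁺ (same group, 2 shells fewer); La³⁺ < Ba²⁺ (both 54 e⁻, Z=57>56); Ba²⁺ < Cs⁺ (both 54 e⁻, Z=56>55); Cs⁺ < I⁻ (isoelectronic, higher Z=55 is smaller).
Relative to Cs⁺, the ions that are smaller are V⁵⁺, Sc³⁺, La³⁺, Ba²⁺. Count: 4.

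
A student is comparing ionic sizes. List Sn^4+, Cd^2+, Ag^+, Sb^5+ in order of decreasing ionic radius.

Isoelectronic series (46 e⁻ each). Size is set by nuclear charge: more protons means a smaller ion. Sb^5+ (Z=51), Sn^4+ (Z=50), Cd^2+ (Z=48), Ag^+ (Z=47).

Ag^+ > Cd^2+ > Sn^4+ > Sb^5+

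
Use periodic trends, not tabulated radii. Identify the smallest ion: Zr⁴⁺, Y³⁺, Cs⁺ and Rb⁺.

Tabulating Z and e⁻: Zr⁴⁺: 36 e⁻, Z=40, Y³⁺: 36 e⁻, Z=39, Rb⁺: 36 e⁻, Z=37, Cs⁺: 54 e⁻, Z=55. Zr⁴⁺ < Y³⁺ (isoelectronic, higher Z=40 is smaller); Y³⁺ < Rb⁺ (isoelectronic, higher Z=39 is smaller); Rb⁺ < Cs⁺ (same group, 1 shell fewer).

Zr⁴⁺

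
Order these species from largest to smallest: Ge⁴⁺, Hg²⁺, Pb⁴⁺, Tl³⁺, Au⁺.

Work out protons and electrons: Ge⁴⁺ (Z=32, 28 e⁻), Pb⁴⁺ (Z=82, 78 e⁻), Tl³⁺ (Z=81, 78 e⁻), Hg²⁺ (Z=80, 78 e⁻), Au⁺ (Z=79, 78 e⁻). Ge⁴⁺ < Pb⁴⁺ (same group, 2 shells fewer); Pb⁴⁺ < Tl³⁺ (both 78 e⁻, Z=82>81); Tl³⁺ < Hg²⁺ (both 78 e⁻, Z=81>80); Hg²⁺ < Au⁺ (isoelectronic, higher Z=80 is smaller).

Au⁺ > Hg²⁺ > Tl³⁺ > Pb⁴⁺ > Ge⁴⁺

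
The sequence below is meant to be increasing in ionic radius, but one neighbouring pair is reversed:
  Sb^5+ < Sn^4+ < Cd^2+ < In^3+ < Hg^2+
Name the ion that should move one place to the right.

Cd^2+

Scanning neighbour by neighbour, only Cd^2+/In^3+ violates a trend: both have 46 electrons but Z(In)=49 > Z(Cd)=48, so In^3+ should be the smaller of the two. That makes Cd^2+ the one sitting a position early relative to where it belongs.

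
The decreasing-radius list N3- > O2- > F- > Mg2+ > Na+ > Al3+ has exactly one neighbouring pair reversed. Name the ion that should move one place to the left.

Na+

The pair Mg2+, Na+ is the wrong way round — they are isoelectronic (10 e⁻) and Mg has more protons than Na (12 vs 11), making Mg2+ smaller. All other adjacent pairs agree with periodic trends, so Na+ is the misplaced ion.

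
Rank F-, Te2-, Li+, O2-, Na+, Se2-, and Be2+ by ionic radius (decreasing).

Te2- > Se2- > O2- > F- > Na+ > Li+ > Be2+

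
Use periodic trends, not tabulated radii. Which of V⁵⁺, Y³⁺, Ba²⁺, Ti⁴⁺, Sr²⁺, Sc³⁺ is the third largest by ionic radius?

Y³⁺

First list Z and electron count for each: V⁵⁺ has 18 e⁻ (Z=23), Ti⁴⁺ has 18 e⁻ (Z=22), Sc³⁺ has 18 e⁻ (Z=21), Y³⁺ has 36 e⁻ (Z=39), Sr²⁺ has 36 e⁻ (Z=38), Ba²⁺ has 54 e⁻ (Z=56). V⁵⁺ < Ti⁴⁺ (isoelectronic, higher Z=23 is smaller); Ti⁴⁺ < Sc³⁺ (both 18 e⁻, Z=22>21); Sc³⁺ < Y³⁺ (same group, 1 shell fewer); Y³⁺ < Sr²⁺ (isoelectronic, higher Z=39 is smaller); Sr²⁺ < Ba²⁺ (same group, period 5 vs 6).
Ordering: V⁵⁺ < Ti⁴⁺ < Sc³⁺ < Y³⁺ < Sr²⁺ < Ba²⁺. The third largest is Y³⁺.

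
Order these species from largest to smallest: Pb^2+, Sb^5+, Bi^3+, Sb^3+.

First list Z and electron count for each: Sb^5+: 46 e⁻, Z=51, Sb^3+: 48 e⁻, Z=51, Bi^3+: 80 e⁻, Z=83, Pb^2+: 80 e⁻, Z=82. Sb^5+ < Sb^3+ (same element, +5 vs +3); Sb^3+ < Bi^3+ (same group, 1 shell fewer); Bi^3+ < Pb^2+ (isoelectronic, higher Z=83 is smaller).

Pb^2+ > Bi^3+ > Sb^3+ > Sb^5+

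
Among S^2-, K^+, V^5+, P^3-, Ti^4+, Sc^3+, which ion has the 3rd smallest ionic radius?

Sc^3+

All of these have 18 electrons (isoelectronic). With the same electron cloud, the ion with the most protons pulls it in tightest. Nuclear charges: V^5+ (Z=23), Ti^4+ (Z=22), Sc^3+ (Z=21), K^+ (Z=19), S^2- (Z=16), P^3- (Z=15). Highest Z is smallest.
That gives V^5+ < Ti^4+ < Sc^3+ < K^+ < S^2- < P^3-. From the smallest end, number 3 is Sc^3+.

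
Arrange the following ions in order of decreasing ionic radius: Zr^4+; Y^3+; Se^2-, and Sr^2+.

Se^2- > Sr^2+ > Y^3+ > Zr^4+

These species are isoelectronic with 36 electrons. The only difference is the number of protons: Zr^4+ (Z=40), Y^3+ (Z=39), Sr^2+ (Z=38), Se^2- (Z=34). The strongest nuclear pull (Zr^4+) gives the smallest ion.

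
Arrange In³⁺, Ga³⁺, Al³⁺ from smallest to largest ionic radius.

Al³⁺ < Ga³⁺ < In³⁺

All are in the same group with charge +3. Radius grows down the group as n (the outermost shell) increases.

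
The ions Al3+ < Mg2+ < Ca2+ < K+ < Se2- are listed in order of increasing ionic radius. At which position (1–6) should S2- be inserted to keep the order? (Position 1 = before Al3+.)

5

Electron counts and nuclear charges: Al3+ has 10 e⁻ (Z=13), Mg2+ has 10 e⁻ (Z=12), Ca2+ has 18 e⁻ (Z=20), K+ has 18 e⁻ (Z=19), S2- has 18 e⁻ (Z=16), Se2- has 36 e⁻ (Z=34). Al3+ < Mg2+ (both 10 e⁻, Z=13>12); Mg2+ < Ca2+ (same group, period 3 vs 4); Ca2+ < K+ (both 18 e⁻, Z=20>19); K+ < S2- (isoelectronic, higher Z=19 is smaller); S2- < Se2- (same group, 1 shell fewer).
Putting S2- in gives Al3+ < Mg2+ < Ca2+ < K+ < S2- < Se2-; it lands at slot 5.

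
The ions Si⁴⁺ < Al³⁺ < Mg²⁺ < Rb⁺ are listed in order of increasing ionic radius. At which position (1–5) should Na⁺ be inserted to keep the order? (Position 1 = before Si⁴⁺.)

4

First list Z and electron count for each: Si⁴⁺ (Z=14, 10 e⁻), Al³⁺ (Z=13, 10 e⁻), Mg²⁺ (Z=12, 10 e⁻), Na⁺ (Z=11, 10 e⁻), Rb⁺ (Z=37, 36 e⁻). Si⁴⁺ < Al³⁺ (both 10 e⁻, Z=14>13); Al³⁺ < Mg²⁺ (both 10 e⁻, Z=13>12); Mg²⁺ < Na⁺ (isoelectronic, higher Z=12 is smaller); Na⁺ < Rb⁺ (same group, period 3 vs 5).
Putting Na⁺ in gives Si⁴⁺ < Al³⁺ < Mg²⁺ < Na⁺ < Rb⁺; it lands at slot 4.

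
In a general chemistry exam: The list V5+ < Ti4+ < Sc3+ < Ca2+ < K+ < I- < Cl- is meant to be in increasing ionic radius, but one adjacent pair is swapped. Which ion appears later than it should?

Check each adjacent pair. I- and Cl- are reversed: same group and charge — period 3 sits above period 5, so Cl- is smaller. No other neighbouring pair contradicts the periodic trends, so Cl- is the ion listed too late.

Cl-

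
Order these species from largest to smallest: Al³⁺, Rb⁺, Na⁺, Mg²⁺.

Rb⁺ > Na⁺ > Mg²⁺ > Al³⁺

Al³⁺: 10 e⁻, Z=13, Mg²⁺: 10 e⁻, Z=12, Na⁺: 10 e⁻, Z=11, Rb⁺: 36 e⁻, Z=37. Al³⁺ < Mg²⁺ (both 10 e⁻, Z=13>12); Mg²⁺ < Na⁺ (isoelectronic, higher Z=12 is smaller); Na⁺ < Rb⁺ (same group, period 3 vs 5).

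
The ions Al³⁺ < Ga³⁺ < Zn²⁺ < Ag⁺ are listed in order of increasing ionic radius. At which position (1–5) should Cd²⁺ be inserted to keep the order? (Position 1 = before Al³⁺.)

4

Al³⁺: 10 e⁻, Z=13, Ga³⁺: 28 e⁻, Z=31, Zn²⁺: 28 e⁻, Z=30, Cd²⁺: 46 e⁻, Z=48, Ag⁺: 46 e⁻, Z=47. Al³⁺ < Ga³⁺ (same group, 1 shell fewer); Ga³⁺ < Zn²⁺ (both 28 e⁻, Z=31>30); Zn²⁺ < Cd²⁺ (same group, 1 shell fewer); Cd²⁺ < Ag⁺ (isoelectronic, higher Z=48 is smaller).
With Cd²⁺ included the full order is Al³⁺ < Ga³⁺ < Zn²⁺ < Cd²⁺ < Ag⁺, so it takes position 4.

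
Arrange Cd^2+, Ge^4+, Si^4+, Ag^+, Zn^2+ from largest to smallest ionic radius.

Ag^+ > Cd^2+ > Zn^2+ > Ge^4+ > Si^4+

Electron counts and nuclear charges: Si^4+ (Z=14, 10 e⁻), Ge^4+ (Z=32, 28 e⁻), Zn^2+ (Z=30, 28 e⁻), Cd^2+ (Z=48, 46 e⁻), Ag^+ (Z=47, 46 e⁻). Si^4+ < Ge^4+ (same group, 1 shell fewer); Ge^4+ < Zn^2+ (isoelectronic, higher Z=32 is smaller); Zn^2+ < Cd^2+ (same group, period 4 vs 5); Cd^2+ < Ag^+ (isoelectronic, higher Z=48 is smaller).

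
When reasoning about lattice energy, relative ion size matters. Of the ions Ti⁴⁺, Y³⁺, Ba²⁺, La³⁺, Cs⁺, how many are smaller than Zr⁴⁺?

1

Electron counts and nuclear charges: Ti⁴⁺ (Z=22, 18 e⁻), Zr⁴⁺ (Z=40, 36 e⁻), Y³⁺ (Z=39, 36 e⁻), La³⁺ (Z=57, 54 e⁻), Ba²⁺ (Z=56, 54 e⁻), Cs⁺ (Z=55, 54 e⁻). Ti⁴⁺ < Zr⁴⁺ (same group, 1 shell fewer); Zr⁴⁺ < Y³⁺ (isoelectronic, higher Z=40 is smaller); Y³⁺ < La³⁺ (same group, period 5 vs 6); La³⁺ < Ba²⁺ (both 54 e⁻, Z=57>56); Ba²⁺ < Cs⁺ (both 54 e⁻, Z=56>55).
Relative to Zr⁴⁺, the ions that are smaller are Ti⁴⁺. So 1 is smaller.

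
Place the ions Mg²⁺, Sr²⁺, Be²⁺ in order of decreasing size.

Sr²⁺ > Mg²⁺ > Be²⁺

These ions sit in one column with identical charge. Each step down the periodic table adds a principal shell, increasing the radius.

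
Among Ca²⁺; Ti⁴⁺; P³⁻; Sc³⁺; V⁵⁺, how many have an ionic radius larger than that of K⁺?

1

All of these have 18 electrons (isoelectronic). With the same electron cloud, the ion with the most protons pulls it in tightest. Nuclear charges: V⁵⁺ (Z=23), Ti⁴⁺ (Z=22), Sc³⁺ (Z=21), Ca²⁺ (Z=20), K⁺ (Z=19), P³⁻ (Z=15). Highest Z is smallest.
Relative to K⁺, the ions that are larger are P³⁻. Count: 1.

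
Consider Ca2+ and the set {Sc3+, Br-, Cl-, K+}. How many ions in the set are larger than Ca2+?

3

Sc3+ has 18 e⁻ (Z=21), Ca2+ has 18 e⁻ (Z=20), K+ has 18 e⁻ (Z=19), Cl- has 18 e⁻ (Z=17), Br- has 36 e⁻ (Z=35). Sc3+ < Ca2+ (isoelectronic, higher Z=21 is smaller); Ca2+ < K+ (both 18 e⁻, Z=20>19); K+ < Cl- (both 18 e⁻, Z=19>17); Cl- < Br- (same group, 1 shell fewer).
Overall: Sc3+ < Ca2+ < K+ < Cl- < Br-. Ca2+ has 1 below it and 3 above. Count: 3.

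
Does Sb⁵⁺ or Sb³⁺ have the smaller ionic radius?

For a single element, ionic radius drops as positive charge rises — Sb⁵⁺ < Sb³⁺.

Sb⁵⁺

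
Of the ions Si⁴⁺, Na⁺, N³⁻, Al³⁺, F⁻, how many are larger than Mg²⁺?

3

Each ion has 10 electrons. The ranking follows nuclear charge in reverse — greater Z gives a smaller radius. Si⁴⁺ (Z=14), Al³⁺ (Z=13), Mg²⁺ (Z=12), Na⁺ (Z=11), F⁻ (Z=9), N³⁻ (Z=7).
Placing each against Mg²⁺: smaller — Si⁴⁺, Al³⁺; larger — Na⁺, F⁻, N³⁻. That's 3.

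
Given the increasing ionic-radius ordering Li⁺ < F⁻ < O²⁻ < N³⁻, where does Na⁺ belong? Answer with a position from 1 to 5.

Electron counts and nuclear charges: Li⁺ has 2 e⁻ (Z=3), Na⁺ has 10 e⁻ (Z=11), F⁻ has 10 e⁻ (Z=9), O²⁻ has 10 e⁻ (Z=8), N³⁻ has 10 e⁻ (Z=7). Li⁺ < Na⁺ (same group, period 2 vs 3); Na⁺ < F⁻ (both 10 e⁻, Z=11>9); F⁻ < O²⁻ (both 10 e⁻, Z=9>8); O²⁻ < N³⁻ (isoelectronic, higher Z=8 is smaller).
The complete sequence is Li⁺ < Na⁺ < F⁻ < O²⁻ < N³⁻. Na⁺ sits at position 2.

2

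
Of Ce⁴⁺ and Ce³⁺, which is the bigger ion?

Ce³⁺

These are all Ce ions. Removing more electrons (higher positive charge) pulls the remaining electrons in closer, so Ce⁴⁺ is smallest and Ce³⁺ is largest.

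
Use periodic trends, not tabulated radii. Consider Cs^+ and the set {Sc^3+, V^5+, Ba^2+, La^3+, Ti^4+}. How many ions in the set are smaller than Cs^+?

5

Electron counts and nuclear charges: V^5+ (Z=23, 18 e⁻), Ti^4+ (Z=22, 18 e⁻), Sc^3+ (Z=21, 18 e⁻), La^3+ (Z=57, 54 e⁻), Ba^2+ (Z=56, 54 e⁻), Cs^+ (Z=55, 54 e⁻). V^5+ < Ti^4+ (both 18 e⁻, Z=23>22); Ti^4+ < Sc^3+ (both 18 e⁻, Z=22>21); Sc^3+ < La^3+ (same group, period 4 vs 6); La^3+ < Ba^2+ (isoelectronic, higher Z=57 is smaller); Ba^2+ < Cs^+ (isoelectronic, higher Z=56 is smaller).
Ordering all of them (including Cs^+) by radius gives V^5+ < Ti^4+ < Sc^3+ < La^3+ < Ba^2+ < Cs^+. Count: 5.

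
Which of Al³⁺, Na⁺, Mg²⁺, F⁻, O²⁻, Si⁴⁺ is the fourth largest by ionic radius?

Isoelectronic series (10 e⁻ each). Size is set by nuclear charge: more protons means a smaller ion. Si⁴⁺ (Z=14), Al³⁺ (Z=13), Mg²⁺ (Z=12), Na⁺ (Z=11), F⁻ (Z=9), O²⁻ (Z=8).
So the order is Si⁴⁺ < Al³⁺ < Mg²⁺ < Na⁺ < F⁻ < O²⁻; the 4th-largest ion is Mg²⁺.

Mg²⁺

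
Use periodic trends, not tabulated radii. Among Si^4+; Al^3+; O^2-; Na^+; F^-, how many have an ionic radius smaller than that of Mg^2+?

2

Isoelectronic series (10 e⁻ each). Size is set by nuclear charge: more protons means a smaller ion. Si^4+ (Z=14), Al^3+ (Z=13), Mg^2+ (Z=12), Na^+ (Z=11), F^- (Z=9), O^2- (Z=8).
Ordering all of them (including Mg^2+) by radius gives Si^4+ < Al^3+ < Mg^2+ < Na^+ < F^- < O^2-. So 2 are smaller.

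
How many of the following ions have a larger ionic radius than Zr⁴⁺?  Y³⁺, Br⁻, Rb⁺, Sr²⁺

4

Each ion has 36 electrons. The ranking follows nuclear charge in reverse — greater Z gives a smaller radius. Zr⁴⁺ (Z=40), Y³⁺ (Z=39), Sr²⁺ (Z=38), Rb⁺ (Z=37), Br⁻ (Z=35).
Placing each against Zr⁴⁺: smaller — none; larger — Y³⁺, Sr²⁺, Rb⁺, Br⁻. Count: 4.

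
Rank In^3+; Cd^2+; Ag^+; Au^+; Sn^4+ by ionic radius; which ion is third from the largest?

Cd^2+

Sn^4+ has 46 e⁻ (Z=50), In^3+ has 46 e⁻ (Z=49), Cd^2+ has 46 e⁻ (Z=48), Ag^+ has 46 e⁻ (Z=47), Au^+ has 78 e⁻ (Z=79). Sn^4+ < In^3+ (isoelectronic, higher Z=50 is smaller); In^3+ < Cd^2+ (isoelectronic, higher Z=49 is smaller); Cd^2+ < Ag^+ (both 46 e⁻, Z=48>47); Ag^+ < Au^+ (same group, period 5 vs 6).
That gives Sn^4+ < In^3+ < Cd^2+ < Ag^+ < Au^+. From the largest end, number 3 is Cd^2+.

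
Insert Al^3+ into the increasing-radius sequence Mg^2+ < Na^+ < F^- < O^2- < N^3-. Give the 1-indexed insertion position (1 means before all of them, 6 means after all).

1

Isoelectronic series (10 e⁻ each). Size is set by nuclear charge: more protons means a smaller ion. Al^3+ (Z=13), Mg^2+ (Z=12), Na^+ (Z=11), F^- (Z=9), O^2- (Z=8), N^3- (Z=7).
Merged order: Al^3+ < Mg^2+ < Na^+ < F^- < O^2- < N^3- — Al^3+ is number 1.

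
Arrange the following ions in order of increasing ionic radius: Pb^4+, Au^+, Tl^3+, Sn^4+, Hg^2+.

Sn^4+ < Pb^4+ < Tl^3+ < Hg^2+ < Au^+

Electron counts and nuclear charges: Sn^4+ has 46 e⁻ (Z=50), Pb^4+ has 78 e⁻ (Z=82), Tl^3+ has 78 e⁻ (Z=81), Hg^2+ has 78 e⁻ (Z=80), Au^+ has 78 e⁻ (Z=79). Sn^4+ < Pb^4+ (same group, 1 shell fewer); Pb^4+ < Tl^3+ (both 78 e⁻, Z=82>81); Tl^3+ < Hg^2+ (both 78 e⁻, Z=81>80); Hg^2+ < Au^+ (isoelectronic, higher Z=80 is smaller).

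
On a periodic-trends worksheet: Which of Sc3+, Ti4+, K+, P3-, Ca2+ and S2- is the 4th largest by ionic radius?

These species are isoelectronic with 18 electrons. The only difference is the number of protons: Ti4+ (Z=22), Sc3+ (Z=21), Ca2+ (Z=20), K+ (Z=19), S2- (Z=16), P3- (Z=15). The strongest nuclear pull (Ti4+) gives the smallest ion.
Full ascending order: Ti4+ < Sc3+ < Ca2+ < K+ < S2- < P3-. Counting from the largest, position 4 is Ca2+.

Ca2+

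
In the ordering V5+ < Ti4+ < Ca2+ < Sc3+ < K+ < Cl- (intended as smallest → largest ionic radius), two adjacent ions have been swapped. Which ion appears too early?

Check each adjacent pair. Ca2+ and Sc3+ are reversed: Sc3+ and Ca2+ share 18 electrons; the higher nuclear charge on Sc (Z=21) contracts it more, so Sc3+ < Ca2+. No other neighbouring pair contradicts the periodic trends, so Ca2+ is the ion listed too early.

Ca2+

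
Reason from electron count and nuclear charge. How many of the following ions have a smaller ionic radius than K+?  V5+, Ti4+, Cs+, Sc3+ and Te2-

3

Tabulating Z and e⁻: V5+ (Z=23, 18 e⁻), Ti4+ (Z=22, 18 e⁻), Sc3+ (Z=21, 18 e⁻), K+ (Z=19, 18 e⁻), Cs+ (Z=55, 54 e⁻), Te2- (Z=52, 54 e⁻). V5+ < Ti4+ (isoelectronic, higher Z=23 is smaller); Ti4+ < Sc3+ (isoelectronic, higher Z=22 is smaller); Sc3+ < K+ (isoelectronic, higher Z=21 is smaller); K+ < Cs+ (same group, 2 shells fewer); Cs+ < Te2- (both 54 e⁻, Z=55>52).
Relative to K+, the ions that are smaller are V5+, Ti4+, Sc3+. That's 3.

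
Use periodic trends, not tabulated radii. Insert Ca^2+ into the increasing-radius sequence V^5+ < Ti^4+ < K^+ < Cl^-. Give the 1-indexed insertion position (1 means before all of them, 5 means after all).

3

All of these have 18 electrons (isoelectronic). With the same electron cloud, the ion with the most protons pulls it in tightest. Nuclear charges: V^5+ (Z=23), Ti^4+ (Z=22), Ca^2+ (Z=20), K^+ (Z=19), Cl^- (Z=17). Highest Z is smallest.
With Ca^2+ included the full order is V^5+ < Ti^4+ < Ca^2+ < K^+ < Cl^-, so it takes position 3.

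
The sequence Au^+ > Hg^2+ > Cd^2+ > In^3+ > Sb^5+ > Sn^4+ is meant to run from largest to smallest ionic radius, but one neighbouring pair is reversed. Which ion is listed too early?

Check each adjacent pair. Sb^5+ and Sn^4+ are reversed: both have 46 electrons but Z(Sb)=51 > Z(Sn)=50, so Sb^5+ should be the smaller of the two. No other neighbouring pair contradicts the periodic trends, so Sb^5+ is the ion listed too early.

Sb^5+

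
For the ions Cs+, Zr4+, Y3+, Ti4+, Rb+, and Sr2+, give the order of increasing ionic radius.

Tabulating Z and e⁻: Ti4+ has 18 e⁻ (Z=22), Zr4+ has 36 e⁻ (Z=40), Y3+ has 36 e⁻ (Z=39), Sr2+ has 36 e⁻ (Z=38), Rb+ has 36 e⁻ (Z=37), Cs+ has 54 e⁻ (Z=55). Ti4+ < Zr4+ (same group, period 4 vs 5); Zr4+ < Y3+ (both 36 e⁻, Z=40>39); Y3+ < Sr2+ (both 36 e⁻, Z=39>38); Sr2+ < Rb+ (both 36 e⁻, Z=38>37); Rb+ < Cs+ (same group, period 5 vs 6).

Ti4+ < Zr4+ < Y3+ < Sr2+ < Rb+ < Cs+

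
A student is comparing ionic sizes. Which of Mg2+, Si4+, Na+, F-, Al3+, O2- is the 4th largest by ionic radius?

Mg2+

All of these have 10 electrons (isoelectronic). With the same electron cloud, the ion with the most protons pulls it in tightest. Nuclear charges: Si4+ (Z=14), Al3+ (Z=13), Mg2+ (Z=12), Na+ (Z=11), F- (Z=9), O2- (Z=8). Highest Z is smallest.
So the order is Si4+ < Al3+ < Mg2+ < Na+ < F- < O2-; the 4th-largest ion is Mg2+.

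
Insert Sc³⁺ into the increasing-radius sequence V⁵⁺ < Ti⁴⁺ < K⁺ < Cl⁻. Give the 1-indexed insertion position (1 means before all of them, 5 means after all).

These species are isoelectronic with 18 electrons. The only difference is the number of protons: V⁵⁺ (Z=23), Ti⁴⁺ (Z=22), Sc³⁺ (Z=21), K⁺ (Z=19), Cl⁻ (Z=17). The strongest nuclear pull (V⁵⁺) gives the smallest ion.
Merged order: V⁵⁺ < Ti⁴⁺ < Sc³⁺ < K⁺ < Cl⁻ — Sc³⁺ is number 3.

3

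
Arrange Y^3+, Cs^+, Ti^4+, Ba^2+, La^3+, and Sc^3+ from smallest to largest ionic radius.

Tabulating Z and e⁻: Ti^4+: 18 e⁻, Z=22, Sc^3+: 18 e⁻, Z=21, Y^3+: 36 e⁻, Z=39, La^3+: 54 e⁻, Z=57, Ba^2+: 54 e⁻, Z=56, Cs^+: 54 e⁻, Z=55. Ti^4+ < Sc^3+ (both 18 e⁻, Z=22>21); Sc^3+ < Y^3+ (same group, 1 shell fewer); Y^3+ < La^3+ (same group, period 5 vs 6); La^3+ < Ba^2+ (isoelectronic, higher Z=57 is smaller); Ba^2+ < Cs^+ (isoelectronic, higher Z=56 is smaller).

Ti^4+ < Sc^3+ < Y^3+ < La^3+ < Ba^2+ < Cs^+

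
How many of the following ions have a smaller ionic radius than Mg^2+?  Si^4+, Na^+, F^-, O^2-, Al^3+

These species are isoelectronic with 10 electrons. The only difference is the number of protons: Si^4+ (Z=14), Al^3+ (Z=13), Mg^2+ (Z=12), Na^+ (Z=11), F^- (Z=9), O^2- (Z=8). The strongest nuclear pull (Si^4+) gives the smallest ion.
Overall: Si^4+ < Al^3+ < Mg^2+ < Na^+ < F^- < O^2-. Mg^2+ has 2 below it and 3 above. Count: 2.

2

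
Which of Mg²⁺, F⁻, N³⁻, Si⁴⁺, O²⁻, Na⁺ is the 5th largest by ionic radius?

Mg²⁺

All of these have 10 electrons (isoelectronic). With the same electron cloud, the ion with the most protons pulls it in tightest. Nuclear charges: Si⁴⁺ (Z=14), Mg²⁺ (Z=12), Na⁺ (Z=11), F⁻ (Z=9), O²⁻ (Z=8), N³⁻ (Z=7). Highest Z is smallest.
That gives Si⁴⁺ < Mg²⁺ < Na⁺ < F⁻ < O²⁻ < N³⁻. From the largest end, number 5 is Mg²⁺.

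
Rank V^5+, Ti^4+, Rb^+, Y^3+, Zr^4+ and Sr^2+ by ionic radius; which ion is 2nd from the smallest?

Tabulating Z and e⁻: V^5+ has 18 e⁻ (Z=23), Ti^4+ has 18 e⁻ (Z=22), Zr^4+ has 36 e⁻ (Z=40), Y^3+ has 36 e⁻ (Z=39), Sr^2+ has 36 e⁻ (Z=38), Rb^+ has 36 e⁻ (Z=37). V^5+ < Ti^4+ (both 18 e⁻, Z=23>22); Ti^4+ < Zr^4+ (same group, period 4 vs 5); Zr^4+ < Y^3+ (isoelectronic, higher Z=40 is smaller); Y^3+ < Sr^2+ (both 36 e⁻, Z=39>38); Sr^2+ < Rb^+ (isoelectronic, higher Z=38 is smaller).
Ordering: V^5+ < Ti^4+ < Zr^4+ < Y^3+ < Sr^2+ < Rb^+. The 2nd smallest is Ti^4+.

Ti^4+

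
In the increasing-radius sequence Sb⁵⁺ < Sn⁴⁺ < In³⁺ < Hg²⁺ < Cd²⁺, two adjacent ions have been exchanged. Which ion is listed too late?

Cd²⁺

Compare adjacent ions: same group and charge — period 5 sits above period 6, so Cd²⁺ is smaller — yet in this increasing list Hg²⁺ sits before Cd²⁺. Nothing else is reversed, so Cd²⁺ should move one place to the left.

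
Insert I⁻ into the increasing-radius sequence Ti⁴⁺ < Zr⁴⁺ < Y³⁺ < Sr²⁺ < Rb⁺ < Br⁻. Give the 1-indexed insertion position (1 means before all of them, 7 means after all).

Work out protons and electrons: Ti⁴⁺ (Z=22, 18 e⁻), Zr⁴⁺ (Z=40, 36 e⁻), Y³⁺ (Z=39, 36 e⁻), Sr²⁺ (Z=38, 36 e⁻), Rb⁺ (Z=37, 36 e⁻), Br⁻ (Z=35, 36 e⁻), I⁻ (Z=53, 54 e⁻). Ti⁴⁺ < Zr⁴⁺ (same group, 1 shell fewer); Zr⁴⁺ < Y³⁺ (isoelectronic, higher Z=40 is smaller); Y³⁺ < Sr²⁺ (isoelectronic, higher Z=39 is smaller); Sr²⁺ < Rb⁺ (both 36 e⁻, Z=38>37); Rb⁺ < Br⁻ (isoelectronic, higher Z=37 is smaller); Br⁻ < I⁻ (same group, period 4 vs 5).
The complete sequence is Ti⁴⁺ < Zr⁴⁺ < Y³⁺ < Sr²⁺ < Rb⁺ < Br⁻ < I⁻. I⁻ sits at position 7.

7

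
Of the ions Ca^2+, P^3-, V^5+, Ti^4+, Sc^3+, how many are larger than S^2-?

Isoelectronic series (18 e⁻ each). Size is set by nuclear charge: more protons means a smaller ion. V^5+ (Z=23), Ti^4+ (Z=22), Sc^3+ (Z=21), Ca^2+ (Z=20), S^2- (Z=16), P^3- (Z=15).
Placing each against S^2-: smaller — V^5+, Ti^4+, Sc^3+, Ca^2+; larger — P^3-. That's 1.

1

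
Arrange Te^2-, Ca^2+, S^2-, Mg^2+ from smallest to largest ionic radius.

Work out protons and electrons: Mg^2+ has 10 e⁻ (Z=12), Ca^2+ has 18 e⁻ (Z=20), S^2- has 18 e⁻ (Z=16), Te^2- has 54 e⁻ (Z=52). Mg^2+ < Ca^2+ (same group, period 3 vs 4); Ca^2+ < S^2- (isoelectronic, higher Z=20 is smaller); S^2- < Te^2- (same group, period 3 vs 5).

Mg^2+ < Ca^2+ < S^2- < Te^2-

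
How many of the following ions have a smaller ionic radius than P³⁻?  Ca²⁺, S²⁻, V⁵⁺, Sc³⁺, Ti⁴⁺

Each ion has 18 electrons. The ranking follows nuclear charge in reverse — greater Z gives a smaller radius. V⁵⁺ (Z=23), Ti⁴⁺ (Z=22), Sc³⁺ (Z=21), Ca²⁺ (Z=20), S²⁻ (Z=16), P³⁻ (Z=15).
Overall: V⁵⁺ < Ti⁴⁺ < Sc³⁺ < Ca²⁺ < S²⁻ < P³⁻. P³⁻ has 5 below it and 0 above. That's 5.

5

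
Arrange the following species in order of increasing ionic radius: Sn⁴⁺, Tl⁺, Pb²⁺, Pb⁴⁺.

Sn⁴⁺ < Pb⁴⁺ < Pb²⁺ < Tl⁺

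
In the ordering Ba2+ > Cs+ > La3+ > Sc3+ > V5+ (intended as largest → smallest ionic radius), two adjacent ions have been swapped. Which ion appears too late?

Compare adjacent ions: they are isoelectronic (54 e⁻) and Ba has more protons than Cs (56 vs 55), making Ba2+ smaller — yet in this decreasing list Ba2+ sits before Cs+. Nothing else is reversed, so Cs+ should move one place to the left.

Cs+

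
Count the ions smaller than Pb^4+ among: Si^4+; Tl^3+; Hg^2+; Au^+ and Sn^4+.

Si^4+ (Z=14, 10 e⁻), Sn^4+ (Z=50, 46 e⁻), Pb^4+ (Z=82, 78 e⁻), Tl^3+ (Z=81, 78 e⁻), Hg^2+ (Z=80, 78 e⁻), Au^+ (Z=79, 78 e⁻). Si^4+ < Sn^4+ (same group, period 3 vs 5); Sn^4+ < Pb^4+ (same group, 1 shell fewer); Pb^4+ < Tl^3+ (isoelectronic, higher Z=82 is smaller); Tl^3+ < Hg^2+ (both 78 e⁻, Z=81>80); Hg^2+ < Au^+ (both 78 e⁻, Z=80>79).
Ordering all of them (including Pb^4+) by radius gives Si^4+ < Sn^4+ < Pb^4+ < Tl^3+ < Hg^2+ < Au^+. Count: 2.

2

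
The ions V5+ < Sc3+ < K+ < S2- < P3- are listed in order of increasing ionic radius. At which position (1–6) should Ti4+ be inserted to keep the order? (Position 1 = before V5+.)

These species are isoelectronic with 18 electrons. The only difference is the number of protons: V5+ (Z=23), Ti4+ (Z=22), Sc3+ (Z=21), K+ (Z=19), S2- (Z=16), P3- (Z=15). The strongest nuclear pull (V5+) gives the smallest ion.
The complete sequence is V5+ < Ti4+ < Sc3+ < K+ < S2- < P3-. Ti4+ sits at position 2.

2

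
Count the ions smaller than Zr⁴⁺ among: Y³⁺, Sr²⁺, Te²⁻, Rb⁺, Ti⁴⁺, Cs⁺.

Electron counts and nuclear charges: Ti⁴⁺: 18 e⁻, Z=22, Zr⁴⁺: 36 e⁻, Z=40, Y³⁺: 36 e⁻, Z=39, Sr²⁺: 36 e⁻, Z=38, Rb⁺: 36 e⁻, Z=37, Cs⁺: 54 e⁻, Z=55, Te²⁻: 54 e⁻, Z=52. Ti⁴⁺ < Zr⁴⁺ (same group, period 4 vs 5); Zr⁴⁺ < Y³⁺ (both 36 e⁻, Z=40>39); Y³⁺ < Sr²⁺ (both 36 e⁻, Z=39>38); Sr²⁺ < Rb⁺ (both 36 e⁻, Z=38>37); Rb⁺ < Cs⁺ (same group, 1 shell fewer); Cs⁺ < Te²⁻ (isoelectronic, higher Z=55 is smaller).
Relative to Zr⁴⁺, the ions that are smaller are Ti⁴⁺. Count: 1.

1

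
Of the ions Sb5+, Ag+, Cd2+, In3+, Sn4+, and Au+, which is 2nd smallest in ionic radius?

Sb5+ has 46 e⁻ (Z=51), Sn4+ has 46 e⁻ (Z=50), In3+ has 46 e⁻ (Z=49), Cd2+ has 46 e⁻ (Z=48), Ag+ has 46 e⁻ (Z=47), Au+ has 78 e⁻ (Z=79). Sb5+ < Sn4+ (isoelectronic, higher Z=51 is smaller); Sn4+ < In3+ (isoelectronic, higher Z=50 is smaller); In3+ < Cd2+ (isoelectronic, higher Z=49 is smaller); Cd2+ < Ag+ (isoelectronic, higher Z=48 is smaller); Ag+ < Au+ (same group, period 5 vs 6).
Full ascending order: Sb5+ < Sn4+ < In3+ < Cd2+ < Ag+ < Au+. Counting from the smallest, position 2 is Sn4+.

Sn4+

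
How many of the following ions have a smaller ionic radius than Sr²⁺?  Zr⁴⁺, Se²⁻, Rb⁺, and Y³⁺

2

Each ion has 36 electrons. The ranking follows nuclear charge in reverse — greater Z gives a smaller radius. Zr⁴⁺ (Z=40), Y³⁺ (Z=39), Sr²⁺ (Z=38), Rb⁺ (Z=37), Se²⁻ (Z=34).
Relative to Sr²⁺, the ions that are smaller are Zr⁴⁺, Y³⁺. That's 2.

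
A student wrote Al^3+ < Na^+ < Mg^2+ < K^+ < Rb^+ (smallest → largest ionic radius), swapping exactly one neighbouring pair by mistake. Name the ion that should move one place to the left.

Mg^2+

Scanning neighbour by neighbour, only Na^+/Mg^2+ violates a trend: Mg^2+ and Na^+ share 10 electrons; the higher nuclear charge on Mg (Z=12) contracts it more, so Mg^2+ < Na^+. That makes Mg^2+ the one sitting a position late relative to where it belongs.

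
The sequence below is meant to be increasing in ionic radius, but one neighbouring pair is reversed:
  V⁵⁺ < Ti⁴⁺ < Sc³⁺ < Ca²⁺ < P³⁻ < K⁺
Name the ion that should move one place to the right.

The pair P³⁻, K⁺ is the wrong way round — both have 18 electrons but Z(K)=19 > Z(P)=15, so K⁺ should be the smaller of the two. All other adjacent pairs agree with periodic trends, so P³⁻ is the misplaced ion.

P³⁻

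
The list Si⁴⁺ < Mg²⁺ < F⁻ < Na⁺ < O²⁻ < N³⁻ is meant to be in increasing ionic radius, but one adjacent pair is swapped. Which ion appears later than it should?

Na⁺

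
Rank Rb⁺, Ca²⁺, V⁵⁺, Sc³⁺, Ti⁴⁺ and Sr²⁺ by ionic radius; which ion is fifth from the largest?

Tabulating Z and e⁻: V⁵⁺ (Z=23, 18 e⁻), Ti⁴⁺ (Z=22, 18 e⁻), Sc³⁺ (Z=21, 18 e⁻), Ca²⁺ (Z=20, 18 e⁻), Sr²⁺ (Z=38, 36 e⁻), Rb⁺ (Z=37, 36 e⁻). V⁵⁺ < Ti⁴⁺ (isoelectronic, higher Z=23 is smaller); Ti⁴⁺ < Sc³⁺ (both 18 e⁻, Z=22>21); Sc³⁺ < Ca²⁺ (isoelectronic, higher Z=21 is smaller); Ca²⁺ < Sr²⁺ (same group, 1 shell fewer); Sr²⁺ < Rb⁺ (both 36 e⁻, Z=38>37).
That gives V⁵⁺ < Ti⁴⁺ < Sc³⁺ < Ca²⁺ < Sr²⁺ < Rb⁺. From the largest end, number 5 is Ti⁴⁺.

Ti⁴⁺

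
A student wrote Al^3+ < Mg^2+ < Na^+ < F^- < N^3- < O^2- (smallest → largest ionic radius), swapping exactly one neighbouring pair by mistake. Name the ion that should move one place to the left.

O^2-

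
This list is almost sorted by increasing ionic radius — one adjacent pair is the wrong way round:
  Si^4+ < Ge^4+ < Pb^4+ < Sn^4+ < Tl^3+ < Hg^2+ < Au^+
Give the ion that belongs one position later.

The pair Pb^4+, Sn^4+ is the wrong way round — Sn^4+ and Pb^4+ are in one column with the same charge; the lighter period-5 ion has one fewer shell and is smaller. All other adjacent pairs agree with periodic trends, so Pb^4+ is the misplaced ion.

Pb^4+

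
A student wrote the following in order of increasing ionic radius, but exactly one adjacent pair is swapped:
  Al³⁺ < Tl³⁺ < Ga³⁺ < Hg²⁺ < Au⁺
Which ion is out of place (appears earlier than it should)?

Tl³⁺

Check each adjacent pair. Tl³⁺ and Ga³⁺ are reversed: same group and charge — period 4 sits above period 6, so Ga³⁺ is smaller. No other neighbouring pair contradicts the periodic trends, so Tl³⁺ is the ion listed too early.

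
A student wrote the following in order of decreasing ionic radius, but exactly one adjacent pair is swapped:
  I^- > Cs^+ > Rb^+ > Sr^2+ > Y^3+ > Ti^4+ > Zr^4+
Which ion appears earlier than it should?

Compare adjacent ions: both in group 4 with the same charge; Ti^4+ (period 4) has the smaller radius — yet in this decreasing list Ti^4+ sits before Zr^4+. Nothing else is reversed, so Ti^4+ should move one place to the right.

Ti^4+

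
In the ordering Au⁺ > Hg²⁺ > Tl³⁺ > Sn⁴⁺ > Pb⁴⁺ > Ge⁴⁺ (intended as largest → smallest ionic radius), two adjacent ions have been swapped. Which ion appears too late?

Check each adjacent pair. Sn⁴⁺ and Pb⁴⁺ are reversed: Sn⁴⁺ and Pb⁴⁺ are in one column with the same charge; the lighter period-5 ion has one fewer shell and is smaller. No other neighbouring pair contradicts the periodic trends, so Pb⁴⁺ is the ion listed too late.

Pb⁴⁺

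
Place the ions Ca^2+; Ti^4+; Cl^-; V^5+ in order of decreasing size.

All of these have 18 electrons (isoelectronic). With the same electron cloud, the ion with the most protons pulls it in tightest. Nuclear charges: V^5+ (Z=23), Ti^4+ (Z=22), Ca^2+ (Z=20), Cl^- (Z=17). Highest Z is smallest.

Cl^- > Ca^2+ > Ti^4+ > V^5+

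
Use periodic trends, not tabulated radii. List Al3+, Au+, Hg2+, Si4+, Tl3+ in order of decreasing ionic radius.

Au+ > Hg2+ > Tl3+ > Al3+ > Si4+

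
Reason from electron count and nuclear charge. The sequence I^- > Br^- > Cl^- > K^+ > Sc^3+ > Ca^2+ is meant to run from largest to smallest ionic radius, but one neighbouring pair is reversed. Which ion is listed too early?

Scanning neighbour by neighbour, only Sc^3+/Ca^2+ violates a trend: they are isoelectronic (18 e⁻) and Sc has more protons than Ca (21 vs 20), making Sc^3+ smaller. That makes Sc^3+ the one sitting a position early relative to where it belongs.

Sc^3+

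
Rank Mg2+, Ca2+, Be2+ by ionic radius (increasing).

Be2+ < Mg2+ < Ca2+

Same group, same charge. Going down the group adds an extra shell of electrons, so the ion gets larger: Be2+ is highest in the group and smallest.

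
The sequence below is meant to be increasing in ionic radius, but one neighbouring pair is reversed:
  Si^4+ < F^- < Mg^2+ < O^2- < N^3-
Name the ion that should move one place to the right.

F^-

Scanning neighbour by neighbour, only F^-/Mg^2+ violates a trend: they are isoelectronic (10 e⁻) and Mg has more protons than F (12 vs 9), making Mg^2+ smaller. That makes F^- the one sitting a position early relative to where it belongs.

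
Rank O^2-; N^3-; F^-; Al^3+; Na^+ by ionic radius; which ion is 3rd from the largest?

Isoelectronic series (10 e⁻ each). Size is set by nuclear charge: more protons means a smaller ion. Al^3+ (Z=13), Na^+ (Z=11), F^- (Z=9), O^2- (Z=8), N^3- (Z=7).
Full ascending order: Al^3+ < Na^+ < F^- < O^2- < N^3-. Counting from the largest, position 3 is F^-.

F^-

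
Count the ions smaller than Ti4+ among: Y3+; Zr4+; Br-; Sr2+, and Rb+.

0

Electron counts and nuclear charges: Ti4+ (Z=22, 18 e⁻), Zr4+ (Z=40, 36 e⁻), Y3+ (Z=39, 36 e⁻), Sr2+ (Z=38, 36 e⁻), Rb+ (Z=37, 36 e⁻), Br- (Z=35, 36 e⁻). Ti4+ < Zr4+ (same group, period 4 vs 5); Zr4+ < Y3+ (both 36 e⁻, Z=40>39); Y3+ < Sr2+ (both 36 e⁻, Z=39>38); Sr2+ < Rb+ (both 36 e⁻, Z=38>37); Rb+ < Br- (both 36 e⁻, Z=37>35).
Overall: Ti4+ < Zr4+ < Y3+ < Sr2+ < Rb+ < Br-. Ti4+ has 0 below it and 5 above. So 0 are smaller.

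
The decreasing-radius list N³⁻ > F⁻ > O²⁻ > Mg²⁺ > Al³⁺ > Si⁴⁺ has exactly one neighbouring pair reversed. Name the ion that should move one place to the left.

O²⁻

Scanning neighbour by neighbour, only F⁻/O²⁻ violates a trend: F⁻ and O²⁻ share 10 electrons; the higher nuclear charge on F (Z=9) contracts it more, so F⁻ < O²⁻. That makes O²⁻ the one sitting a position late relative to where it belongs.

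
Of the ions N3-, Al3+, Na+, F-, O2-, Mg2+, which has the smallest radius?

Al3+

Isoelectronic series (10 e⁻ each). Size is set by nuclear charge: more protons means a smaller ion. Al3+ (Z=13), Mg2+ (Z=12), Na+ (Z=11), F- (Z=9), O2- (Z=8), N3- (Z=7).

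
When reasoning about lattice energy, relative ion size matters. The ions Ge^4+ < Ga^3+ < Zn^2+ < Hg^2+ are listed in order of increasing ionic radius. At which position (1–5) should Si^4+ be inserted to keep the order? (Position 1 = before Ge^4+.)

Work out protons and electrons: Si^4+ (Z=14, 10 e⁻), Ge^4+ (Z=32, 28 e⁻), Ga^3+ (Z=31, 28 e⁻), Zn^2+ (Z=30, 28 e⁻), Hg^2+ (Z=80, 78 e⁻). Si^4+ < Ge^4+ (same group, 1 shell fewer); Ge^4+ < Ga^3+ (both 28 e⁻, Z=32>31); Ga^3+ < Zn^2+ (both 28 e⁻, Z=31>30); Zn^2+ < Hg^2+ (same group, period 4 vs 6).
With Si^4+ included the full order is Si^4+ < Ge^4+ < Ga^3+ < Zn^2+ < Hg^2+, so it takes position 1.

1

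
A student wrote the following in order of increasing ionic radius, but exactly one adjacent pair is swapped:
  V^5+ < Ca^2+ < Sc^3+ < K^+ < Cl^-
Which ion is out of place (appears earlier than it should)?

Ca^2+

The pair Ca^2+, Sc^3+ is the wrong way round — they are isoelectronic (18 e⁻) and Sc has more protons than Ca (21 vs 20), making Sc^3+ smaller. All other adjacent pairs agree with periodic trends, so Ca^2+ is the misplaced ion.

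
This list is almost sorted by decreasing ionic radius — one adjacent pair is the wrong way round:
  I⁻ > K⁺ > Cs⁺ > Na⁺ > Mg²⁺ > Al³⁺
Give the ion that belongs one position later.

The pair K⁺, Cs⁺ is the wrong way round — both in group 1 with the same charge; K⁺ (period 4) has the smaller radius. All other adjacent pairs agree with periodic trends, so K⁺ is the misplaced ion.

K⁺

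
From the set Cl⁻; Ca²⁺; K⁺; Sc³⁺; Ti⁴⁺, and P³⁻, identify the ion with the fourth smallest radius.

K⁺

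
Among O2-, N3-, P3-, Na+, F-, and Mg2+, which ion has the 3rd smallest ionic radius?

First list Z and electron count for each: Mg2+: 10 e⁻, Z=12, Na+: 10 e⁻, Z=11, F-: 10 e⁻, Z=9, O2-: 10 e⁻, Z=8, N3-: 10 e⁻, Z=7, P3-: 18 e⁻, Z=15. Mg2+ < Na+ (both 10 e⁻, Z=12>11); Na+ < F- (both 10 e⁻, Z=11>9); F- < O2- (both 10 e⁻, Z=9>8); O2- < N3- (both 10 e⁻, Z=8>7); N3- < P3- (same group, 1 shell fewer).
Full ascending order: Mg2+ < Na+ < F- < O2- < N3- < P3-. Counting from the smallest, position 3 is F-.

F-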